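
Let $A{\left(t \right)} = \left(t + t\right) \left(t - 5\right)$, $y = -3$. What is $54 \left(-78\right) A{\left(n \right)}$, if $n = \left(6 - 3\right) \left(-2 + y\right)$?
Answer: $-2527200$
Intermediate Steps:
$n = -15$ ($n = \left(6 - 3\right) \left(-2 - 3\right) = 3 \left(-5\right) = -15$)
$A{\left(t \right)} = 2 t \left(-5 + t\right)$
$54 \left(-78\right) A{\left(n \right)} = 54 \left(-78\right) 2 \left(-15\right) \left(-5 - 15\right) = - 4212 \cdot 2 \left(-15\right) \left(-20\right) = \left(-4212\right) 600 = -2527200$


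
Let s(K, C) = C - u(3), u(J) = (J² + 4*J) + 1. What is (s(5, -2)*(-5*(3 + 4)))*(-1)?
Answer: -840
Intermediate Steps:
u(J) = 1 + J² + 4*J
s(K, C) = -22 + C (s(K, C) = C - (1 + 3² + 4*3) = C - (1 + 9 + 12) = C - 1*22 = C - 22 = -22 + C)
(s(5, -2)*(-5*(3 + 4)))*(-1) = ((-22 - 2)*(-5*(3 + 4)))*(-1) = -(-120)*7*(-1) = -24*(-35)*(-1) = 840*(-1) = -840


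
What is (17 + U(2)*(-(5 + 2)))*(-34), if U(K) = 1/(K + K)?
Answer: -1037/2 ≈ -518.50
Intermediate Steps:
U(K) = 1/(2*K)
(17 + U(2)*(-(5 + 2)))*(-34) = (17 + ((1/2)/2)*(-(5 + 2)))*(-34) = (17 + ((1/2)*(1/2))*(-1*7))*(-34) = (17 + (1/4)*(-7))*(-34) = (17 - 7/4)*(-34) = (61/4)*(-34) = -1037/2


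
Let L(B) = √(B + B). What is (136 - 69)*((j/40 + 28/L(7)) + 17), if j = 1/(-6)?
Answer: 273293/240 + 134*√14 ≈ 1640.1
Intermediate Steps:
j = -⅙ ≈ -0.16667
L(B) = √2*√B (L(B) = √(2*B) = √2*√B)
(136 - 69)*((j/40 + 28/L(7)) + 17) = (136 - 69)*((-⅙/40 + 28/((√2*√7))) + 17) = 67*((-⅙*1/40 + 28/(√14)) + 17) = 67*((-1/240 + 28*(√14/14)) + 17) = 67*((-1/240 + 2*√14) + 17) = 67*(4079/240 + 2*√14) = 273293/240 + 134*√14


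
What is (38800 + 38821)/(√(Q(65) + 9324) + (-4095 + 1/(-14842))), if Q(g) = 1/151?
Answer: -10572920058798447362/557478447981468531 - 85493695953220*√8503867/557478447981468531 ≈ -19.413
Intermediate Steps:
Q(g) = 1/151
(38800 + 38821)/(√(Q(65) + 9324) + (-4095 + 1/(-14842))) = (38800 + 38821)/(√(1/151 + 9324) + (-4095 + 1/(-14842))) = 77621/(√(1407925/151) + (-4095 - 1/14842)) = 77621/(5*√8503867/151 - 60777991/14842) = 77621/(-60777991/14842 + 5*√8503867/151)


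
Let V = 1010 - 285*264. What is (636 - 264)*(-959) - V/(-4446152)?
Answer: -793077953963/2223076 ≈ -3.5675e+5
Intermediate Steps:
V = -74230 (V = 1010 - 75240 = -74230)
(636 - 264)*(-959) - V/(-4446152) = (636 - 264)*(-959) - (-74230)/(-4446152) = 372*(-959) - (-74230)*(-1)/4446152 = -356748 - 1*37115/2223076 = -356748 - 37115/2223076 = -793077953963/2223076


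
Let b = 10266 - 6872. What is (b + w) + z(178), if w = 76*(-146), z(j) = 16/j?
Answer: -685470/89 ≈ -7701.9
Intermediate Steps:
w = -11096
b = 3394
(b + w) + z(178) = (3394 - 11096) + 16/178 = -7702 + 16*(1/178) = -7702 + 8/89 = -685470/89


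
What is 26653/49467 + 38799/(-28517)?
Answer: -105382412/128240949 ≈ -0.82175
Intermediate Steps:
26653/49467 + 38799/(-28517) = 26653*(1/49467) + 38799*(-1/28517) = 2423/4497 - 38799/28517 = -105382412/128240949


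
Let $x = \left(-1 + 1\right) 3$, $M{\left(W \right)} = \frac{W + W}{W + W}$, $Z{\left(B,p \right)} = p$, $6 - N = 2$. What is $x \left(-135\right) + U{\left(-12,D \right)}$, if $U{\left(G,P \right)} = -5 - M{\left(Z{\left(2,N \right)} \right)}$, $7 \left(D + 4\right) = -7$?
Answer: $-6$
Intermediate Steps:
$N = 4$ ($N = 6 - 2 = 4$)
$D = -5$ ($D = -4 + \frac{1}{7} \left(-7\right) = -4 - 1 = -5$)
$M{\left(W \right)} = 1$ ($M{\left(W \right)} = \frac{2 W}{2 W} = 2 W \frac{1}{2 W} = 1$)
$U{\left(G,P \right)} = -6$ ($U{\left(G,P \right)} = -5 - 1 = -6$)
$x = 0$ ($x = 0 \cdot 3 = 0$)
$x \left(-135\right) + U{\left(-12,D \right)} = 0 \left(-135\right) - 6 = 0 - 6 = -6$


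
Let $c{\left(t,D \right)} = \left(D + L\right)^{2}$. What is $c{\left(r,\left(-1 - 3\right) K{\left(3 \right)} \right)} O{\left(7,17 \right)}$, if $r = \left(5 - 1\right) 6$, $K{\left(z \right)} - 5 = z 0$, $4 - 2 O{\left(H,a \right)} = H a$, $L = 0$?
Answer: $-23000$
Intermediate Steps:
$O{\left(H,a \right)} = 2 - \frac{H a}{2}$
$K{\left(z \right)} = 5$ ($K{\left(z \right)} = 5 + z 0 = 5 + 0 = 5$)
$r = 24$ ($r = 4 \cdot 6 = 24$)
$c{\left(t,D \right)} = D^{2}$ ($c{\left(t,D \right)} = \left(D + 0\right)^{2} = D^{2}$)
$c{\left(r,\left(-1 - 3\right) K{\left(3 \right)} \right)} O{\left(7,17 \right)} = \left(\left(-1 - 3\right) 5\right)^{2} \left(2 - \frac{7}{2} \cdot 17\right) = \left(\left(-4\right) 5\right)^{2} \left(2 - \frac{119}{2}\right) = \left(-20\right)^{2} \left(- \frac{115}{2}\right) = 400 \left(- \frac{115}{2}\right) = -23000$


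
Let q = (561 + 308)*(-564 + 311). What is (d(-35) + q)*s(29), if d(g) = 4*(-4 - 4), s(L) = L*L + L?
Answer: -191303430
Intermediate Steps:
s(L) = L + L² (s(L) = L² + L = L + L²)
d(g) = -32 (d(g) = 4*(-8) = -32)
q = -219857 (q = 869*(-253) = -219857)
(d(-35) + q)*s(29) = (-32 - 219857)*(29*(1 + 29)) = -6376781*30 = -219889*870 = -191303430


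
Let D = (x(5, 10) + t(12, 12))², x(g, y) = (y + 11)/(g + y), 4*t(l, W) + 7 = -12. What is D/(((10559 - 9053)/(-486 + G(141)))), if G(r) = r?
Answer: -103247/40160 ≈ -2.5709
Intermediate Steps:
t(l, W) = -19/4 (t(l, W) = -7/4 + (¼)*(-12) = -7/4 - 3 = -19/4)
x(g, y) = (11 + y)/(g + y)
D = 4489/400 (D = ((11 + 10)/(5 + 10) - 19/4)² = (21/15 - 19/4)² = ((1/15)*21 - 19/4)² = (7/5 - 19/4)² = (-67/20)² = 4489/400 ≈ 11.223)
D/(((10559 - 9053)/(-486 + G(141)))) = 4489/(400*(((10559 - 9053)/(-486 + 141)))) = 4489/(400*((1506/(-345)))) = 4489/(400*((1506*(-1/345)))) = 4489/(400*(-502/115)) = (4489/400)*(-115/502) = -103247/40160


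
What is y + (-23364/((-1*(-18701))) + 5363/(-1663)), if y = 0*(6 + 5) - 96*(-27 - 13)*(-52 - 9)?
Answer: -7284947632915/31099763 ≈ -2.3424e+5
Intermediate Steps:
y = -234240 (y = 0*11 - (-3840)*(-61) = 0 - 96*2440 = 0 - 234240 = -234240)
y + (-23364/((-1*(-18701))) + 5363/(-1663)) = -234240 + (-23364/((-1*(-18701))) + 5363/(-1663)) = -234240 + (-23364/18701 + 5363*(-1/1663)) = -234240 + (-23364*1/18701 - 5363/1663) = -234240 + (-23364/18701 - 5363/1663) = -234240 - 139147795/31099763 = -7284947632915/31099763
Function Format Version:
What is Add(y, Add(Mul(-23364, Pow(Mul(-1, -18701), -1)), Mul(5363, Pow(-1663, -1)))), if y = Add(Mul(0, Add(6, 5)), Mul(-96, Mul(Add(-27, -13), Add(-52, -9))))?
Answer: Rational(-7284947632915, 31099763) ≈ -2.3424e+5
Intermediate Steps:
y = -234240 (y = Add(Mul(0, 11), Mul(-96, Mul(-40, -61))) = Add(0, Mul(-96, 2440)) = Add(0, -234240) = -234240)
Add(y, Add(Mul(-23364, Pow(Mul(-1, -18701), -1)), Mul(5363, Pow(-1663, -1)))) = Add(-234240, Add(Mul(-23364, Pow(Mul(-1, -18701), -1)), Mul(5363, Pow(-1663, -1)))) = Add(-234240, Add(Mul(-23364, Pow(18701, -1)), Mul(5363, Rational(-1, 1663)))) = Add(-234240, Add(Mul(-23364, Rational(1, 18701)), Rational(-5363, 1663))) = Add(-234240, Add(Rational(-23364, 18701), Rational(-5363, 1663))) = Add(-234240, Rational(-139147795, 31099763)) = Rational(-7284947632915, 31099763)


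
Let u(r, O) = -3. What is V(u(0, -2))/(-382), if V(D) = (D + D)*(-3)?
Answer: -9/191 ≈ -0.047120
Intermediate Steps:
V(D) = -6*D (V(D) = (2*D)*(-3) = -6*D)
V(u(0, -2))/(-382) = -6*(-3)/(-382) = 18*(-1/382) = -9/191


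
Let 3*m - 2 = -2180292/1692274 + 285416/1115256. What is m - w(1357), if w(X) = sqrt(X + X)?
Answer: 114128487845/353872262277 - sqrt(2714) ≈ -51.774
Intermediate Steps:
m = 114128487845/353872262277 (m = 2/3 + (-2180292/1692274 + 285416/1115256)/3 = 2/3 + (-2180292*1/1692274 + 285416*(1/1115256))/3 = 2/3 + (-1090146/846137 + 35677/139407)/3 = 2/3 + (1/3)*(-121786353673/117957420759) = 2/3 - 121786353673/353872262277 = 114128487845/353872262277 ≈ 0.32251)
w(X) = sqrt(2)*sqrt(X) (w(X) = sqrt(2*X) = sqrt(2)*sqrt(X))
m - w(1357) = 114128487845/353872262277 - sqrt(2)*sqrt(1357) = 114128487845/353872262277 - sqrt(2714)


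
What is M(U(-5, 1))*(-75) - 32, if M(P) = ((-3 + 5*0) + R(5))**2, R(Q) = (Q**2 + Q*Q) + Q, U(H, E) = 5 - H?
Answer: -202832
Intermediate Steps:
R(Q) = Q + 2*Q**2 (R(Q) = (Q**2 + Q**2) + Q = 2*Q**2 + Q = Q + 2*Q**2)
M(P) = 2704 (M(P) = ((-3 + 5*0) + 5*(1 + 2*5))**2 = ((-3 + 0) + 5*(1 + 10))**2 = (-3 + 5*11)**2 = (-3 + 55)**2 = 52**2 = 2704)
M(U(-5, 1))*(-75) - 32 = 2704*(-75) - 32 = -202800 - 32 = -202832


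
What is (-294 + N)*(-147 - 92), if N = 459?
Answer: -39435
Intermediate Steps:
(-294 + N)*(-147 - 92) = (-294 + 459)*(-147 - 92) = 165*(-239) = -39435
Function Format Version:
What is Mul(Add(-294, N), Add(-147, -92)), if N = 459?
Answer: -39435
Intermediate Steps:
Mul(Add(-294, N), Add(-147, -92)) = Mul(Add(-294, 459), Add(-147, -92)) = Mul(165, -239) = -39435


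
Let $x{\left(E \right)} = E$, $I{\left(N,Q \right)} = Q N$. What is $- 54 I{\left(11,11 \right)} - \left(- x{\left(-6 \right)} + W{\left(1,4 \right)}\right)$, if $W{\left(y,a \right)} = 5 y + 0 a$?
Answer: $-6545$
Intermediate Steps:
$I{\left(N,Q \right)} = N Q$
$W{\left(y,a \right)} = 5 y$ ($W{\left(y,a \right)} = 5 y + 0 = 5 y$)
$- 54 I{\left(11,11 \right)} - \left(- x{\left(-6 \right)} + W{\left(1,4 \right)}\right) = - 54 \cdot 11 \cdot 11 - \left(6 + 5 \cdot 1\right) = \left(-54\right) 121 - 11 = -6534 - 11 = -6545$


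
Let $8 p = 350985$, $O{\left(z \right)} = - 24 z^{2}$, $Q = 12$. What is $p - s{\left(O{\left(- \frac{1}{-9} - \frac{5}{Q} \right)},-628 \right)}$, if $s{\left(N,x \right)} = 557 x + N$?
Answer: $\frac{85033015}{216} \approx 3.9367 \cdot 10^{5}$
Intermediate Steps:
$p = \frac{350985}{8}$ ($p = \frac{1}{8} \cdot 350985 = \frac{350985}{8} \approx 43873.0$)
$s{\left(N,x \right)} = N + 557 x$
$p - s{\left(O{\left(- \frac{1}{-9} - \frac{5}{Q} \right)},-628 \right)} = \frac{350985}{8} - \left(- 24 \left(- \frac{1}{-9} - \frac{5}{12}\right)^{2} + 557 \left(-628\right)\right) = \frac{350985}{8} - \left(- 24 \left(\left(-1\right) \left(- \frac{1}{9}\right) - \frac{5}{12}\right)^{2} - 349796\right) = \frac{350985}{8} - \left(- 24 \left(\frac{1}{9} - \frac{5}{12}\right)^{2} - 349796\right) = \frac{350985}{8} - \left(- 24 \left(- \frac{11}{36}\right)^{2} - 349796\right) = \frac{350985}{8} - \left(\left(-24\right) \frac{121}{1296} - 349796\right) = \frac{350985}{8} - \left(- \frac{121}{54} - 349796\right) = \frac{350985}{8} - - \frac{18889105}{54} = \frac{350985}{8} + \frac{18889105}{54} = \frac{85033015}{216}$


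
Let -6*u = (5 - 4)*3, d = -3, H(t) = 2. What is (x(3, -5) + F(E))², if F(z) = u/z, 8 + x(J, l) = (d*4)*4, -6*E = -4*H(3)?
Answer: 203401/64 ≈ 3178.1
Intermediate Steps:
E = 4/3 (E = -(-2)*2/3 = -⅙*(-8) = 4/3 ≈ 1.3333)
u = -½ (u = -(5 - 4)*3/6 = -3/6 = -⅙*3 = -½ ≈ -0.50000)
x(J, l) = -56 (x(J, l) = -8 - 3*4*4 = -8 - 12*4 = -8 - 48 = -56)
F(z) = -1/(2*z)
(x(3, -5) + F(E))² = (-56 - 1/(2*4/3))² = (-56 - ½*¾)² = (-56 - 3/8)² = (-451/8)² = 203401/64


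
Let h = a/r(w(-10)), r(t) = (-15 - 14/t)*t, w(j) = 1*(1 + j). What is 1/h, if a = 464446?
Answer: 121/464446 ≈ 0.00026053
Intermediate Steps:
w(j) = 1 + j
r(t) = t*(-15 - 14/t)
h = 464446/121 (h = 464446/(-14 - 15*(1 - 10)) = 464446/(-14 - 15*(-9)) = 464446/(-14 + 135) = 464446/121 ≈ 3838.4)
1/h = 1/(464446/121) = 121/464446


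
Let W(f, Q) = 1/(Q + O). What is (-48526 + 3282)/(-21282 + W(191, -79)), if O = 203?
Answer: 5610256/2638967 ≈ 2.1259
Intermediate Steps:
W(f, Q) = 1/(203 + Q) (W(f, Q) = 1/(Q + 203) = 1/(203 + Q))
(-48526 + 3282)/(-21282 + W(191, -79)) = (-48526 + 3282)/(-21282 + 1/(203 - 79)) = -45244/(-21282 + 1/124) = -45244/(-2638967/124) = -45244*(-124/2638967) = 5610256/2638967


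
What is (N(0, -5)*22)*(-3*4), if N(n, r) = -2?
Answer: 528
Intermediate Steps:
(N(0, -5)*22)*(-3*4) = (-2*22)*(-3*4) = -44*(-12) = 528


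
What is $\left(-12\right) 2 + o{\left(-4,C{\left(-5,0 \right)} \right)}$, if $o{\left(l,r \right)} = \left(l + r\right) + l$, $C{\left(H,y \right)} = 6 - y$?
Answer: $-26$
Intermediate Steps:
$o{\left(l,r \right)} = r + 2 l$
$\left(-12\right) 2 + o{\left(-4,C{\left(-5,0 \right)} \right)} = \left(-12\right) 2 + \left(\left(6 - 0\right) + 2 \left(-4\right)\right) = -24 + \left(\left(6 + 0\right) - 8\right) = -24 + \left(6 - 8\right) = -24 - 2 = -26$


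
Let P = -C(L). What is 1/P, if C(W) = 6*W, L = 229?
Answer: -1/1374 ≈ -0.00072780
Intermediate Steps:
P = -1374 (P = -6*229 = -1*1374 = -1374)
1/P = 1/(-1374) = -1/1374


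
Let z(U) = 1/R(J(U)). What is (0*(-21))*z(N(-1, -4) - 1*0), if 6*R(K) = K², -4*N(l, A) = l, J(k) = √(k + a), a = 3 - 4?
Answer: 0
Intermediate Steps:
a = -1
J(k) = √(-1 + k) (J(k) = √(k - 1) = √(-1 + k))
N(l, A) = -l/4
R(K) = K²/6
z(U) = 1/(-⅙ + U/6) (z(U) = 1/((√(-1 + U))²/6) = 1/((-1 + U)/6) = 1/(-⅙ + U/6))
(0*(-21))*z(N(-1, -4) - 1*0) = (0*(-21))*(6/(-1 + (-¼*(-1) - 1*0))) = 0*(6/(-1 + (¼ + 0))) = 0*(6/(-1 + ¼)) = 0*(6/(-¾)) = 0*(6*(-4/3)) = 0*(-8) = 0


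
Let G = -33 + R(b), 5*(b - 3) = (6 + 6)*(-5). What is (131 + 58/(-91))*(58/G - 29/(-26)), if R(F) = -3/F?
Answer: -9976783/115934 ≈ -86.056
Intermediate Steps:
b = -9 (b = 3 + ((6 + 6)*(-5))/5 = 3 + (12*(-5))/5 = 3 + (⅕)*(-60) = 3 - 12 = -9)
G = -98/3 (G = -33 - 3/(-9) = -33 - 3*(-⅑) = -33 + ⅓ = -98/3 ≈ -32.667)
(131 + 58/(-91))*(58/G - 29/(-26)) = (131 + 58/(-91))*(58/(-98/3) - 29/(-26)) = (131 + 58*(-1/91))*(58*(-3/98) - 29*(-1/26)) = (131 - 58/91)*(-87/49 + 29/26) = (11863/91)*(-841/1274) = -9976783/115934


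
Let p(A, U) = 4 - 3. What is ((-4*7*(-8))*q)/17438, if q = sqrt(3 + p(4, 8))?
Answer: 224/8719 ≈ 0.025691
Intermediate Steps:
p(A, U) = 1
q = 2 (q = sqrt(3 + 1) = sqrt(4) = 2)
((-4*7*(-8))*q)/17438 = ((-4*7*(-8))*2)/17438 = (-28*(-8)*2)*(1/17438) = (224*2)*(1/17438) = 448*(1/17438) = 224/8719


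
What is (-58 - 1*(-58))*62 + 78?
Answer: 78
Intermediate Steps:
(-58 - 1*(-58))*62 + 78 = (-58 + 58)*62 + 78 = 0*62 + 78 = 0 + 78 = 78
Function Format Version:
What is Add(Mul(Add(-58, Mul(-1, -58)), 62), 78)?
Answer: 78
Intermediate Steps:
Add(Mul(Add(-58, Mul(-1, -58)), 62), 78) = Add(Mul(Add(-58, 58), 62), 78) = Add(Mul(0, 62), 78) = Add(0, 78) = 78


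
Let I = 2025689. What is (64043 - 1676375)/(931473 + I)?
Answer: -806166/1478581 ≈ -0.54523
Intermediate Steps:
(64043 - 1676375)/(931473 + I) = (64043 - 1676375)/(931473 + 2025689) = -1612332/2957162 = -1612332*1/2957162 = -806166/1478581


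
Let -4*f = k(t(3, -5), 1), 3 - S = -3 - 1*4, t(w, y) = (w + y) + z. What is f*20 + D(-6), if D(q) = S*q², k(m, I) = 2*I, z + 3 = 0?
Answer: 350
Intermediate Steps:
z = -3 (z = -3 + 0 = -3)
t(w, y) = -3 + w + y (t(w, y) = (w + y) - 3 = -3 + w + y)
S = 10 (S = 3 - (-3 - 1*4) = 3 - (-3 - 4) = 3 - 1*(-7) = 3 + 7 = 10)
f = -½ (f = -1/2 = -¼*2 = -½ ≈ -0.50000)
D(q) = 10*q²
f*20 + D(-6) = -½*20 + 10*(-6)² = -10 + 10*36 = -10 + 360 = 350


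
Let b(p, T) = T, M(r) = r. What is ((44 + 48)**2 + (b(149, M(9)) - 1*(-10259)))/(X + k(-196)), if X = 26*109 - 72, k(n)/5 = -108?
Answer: 9366/1111 ≈ 8.4302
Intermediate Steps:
k(n) = -540 (k(n) = 5*(-108) = -540)
X = 2762 (X = 2834 - 72 = 2762)
((44 + 48)**2 + (b(149, M(9)) - 1*(-10259)))/(X + k(-196)) = ((44 + 48)**2 + (9 - 1*(-10259)))/(2762 - 540) = (92**2 + (9 + 10259))/2222 = (8464 + 10268)*(1/2222) = 18732*(1/2222) = 9366/1111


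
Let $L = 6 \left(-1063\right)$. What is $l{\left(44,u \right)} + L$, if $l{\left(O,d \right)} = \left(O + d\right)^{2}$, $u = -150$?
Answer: $4858$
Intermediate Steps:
$L = -6378$
$l{\left(44,u \right)} + L = \left(44 - 150\right)^{2} - 6378 = \left(-106\right)^{2} - 6378 = 11236 - 6378 = 4858$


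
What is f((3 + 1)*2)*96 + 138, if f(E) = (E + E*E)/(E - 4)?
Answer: 1866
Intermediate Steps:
f(E) = (E + E²)/(-4 + E)
f((3 + 1)*2)*96 + 138 = (((3 + 1)*2)*(1 + (3 + 1)*2)/(-4 + (3 + 1)*2))*96 + 138 = ((4*2)*(1 + 4*2)/(-4 + 4*2))*96 + 138 = (8*(1 + 8)/(-4 + 8))*96 + 138 = (8*9/4)*96 + 138 = (8*(¼)*9)*96 + 138 = 18*96 + 138 = 1728 + 138 = 1866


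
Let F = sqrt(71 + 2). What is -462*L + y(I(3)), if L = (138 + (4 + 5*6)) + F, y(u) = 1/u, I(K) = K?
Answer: -238391/3 - 462*sqrt(73) ≈ -83411.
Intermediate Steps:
F = sqrt(73) ≈ 8.5440
L = 172 + sqrt(73) (L = (138 + (4 + 5*6)) + sqrt(73) = (138 + (4 + 30)) + sqrt(73) = (138 + 34) + sqrt(73) = 172 + sqrt(73) ≈ 180.54)
-462*L + y(I(3)) = -462*(172 + sqrt(73)) + 1/3 = (-79464 - 462*sqrt(73)) + 1/3 = -238391/3 - 462*sqrt(73)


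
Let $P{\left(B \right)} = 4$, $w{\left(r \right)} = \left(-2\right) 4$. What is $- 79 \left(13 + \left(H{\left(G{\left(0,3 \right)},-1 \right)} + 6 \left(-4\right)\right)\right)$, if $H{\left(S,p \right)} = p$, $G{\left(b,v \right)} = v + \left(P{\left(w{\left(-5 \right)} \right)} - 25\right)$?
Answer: $948$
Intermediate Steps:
$w{\left(r \right)} = -8$
$G{\left(b,v \right)} = -21 + v$ ($G{\left(b,v \right)} = v + \left(4 - 25\right) = v - 21 = -21 + v$)
$- 79 \left(13 + \left(H{\left(G{\left(0,3 \right)},-1 \right)} + 6 \left(-4\right)\right)\right) = - 79 \left(13 + \left(-1 + 6 \left(-4\right)\right)\right) = - 79 \left(13 - 25\right) = \left(-79\right) \left(-12\right) = 948$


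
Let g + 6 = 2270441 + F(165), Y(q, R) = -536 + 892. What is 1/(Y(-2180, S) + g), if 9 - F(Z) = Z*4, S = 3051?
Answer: 1/2270140 ≈ 4.4050e-7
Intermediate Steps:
Y(q, R) = 356
F(Z) = 9 - 4*Z (F(Z) = 9 - Z*4 = 9 - 4*Z)
g = 2269784 (g = -6 + (2270441 + (9 - 4*165)) = -6 + (2270441 + (9 - 660)) = -6 + (2270441 - 651) = -6 + 2269790 = 2269784)
1/(Y(-2180, S) + g) = 1/(356 + 2269784) = 1/2270140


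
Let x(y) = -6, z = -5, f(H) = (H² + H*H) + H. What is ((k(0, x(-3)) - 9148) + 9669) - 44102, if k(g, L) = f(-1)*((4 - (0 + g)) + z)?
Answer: -43582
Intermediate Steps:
f(H) = H + 2*H² (f(H) = (H² + H²) + H = 2*H² + H = H + 2*H²)
k(g, L) = -1 - g (k(g, L) = (-(1 + 2*(-1)))*((4 - (0 + g)) - 5) = (-(1 - 2))*((4 - g) - 5) = (-1*(-1))*(-1 - g) = 1*(-1 - g) = -1 - g)
((k(0, x(-3)) - 9148) + 9669) - 44102 = (((-1 - 1*0) - 9148) + 9669) - 44102 = (((-1 + 0) - 9148) + 9669) - 44102 = ((-1 - 9148) + 9669) - 44102 = (-9149 + 9669) - 44102 = 520 - 44102 = -43582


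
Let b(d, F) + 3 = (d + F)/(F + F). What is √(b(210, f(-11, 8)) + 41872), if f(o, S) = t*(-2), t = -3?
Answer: √41887 ≈ 204.66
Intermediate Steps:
f(o, S) = 6 (f(o, S) = -3*(-2) = 6)
b(d, F) = -3 + (F + d)/(2*F) (b(d, F) = -3 + (d + F)/(F + F) = -3 + (F + d)/((2*F)) = -3 + (F + d)*(1/(2*F)) = -3 + (F + d)/(2*F))
√(b(210, f(-11, 8)) + 41872) = √((½)*(210 - 5*6)/6 + 41872) = √((½)*(⅙)*(210 - 30) + 41872) = √((½)*(⅙)*180 + 41872) = √(15 + 41872) = √41887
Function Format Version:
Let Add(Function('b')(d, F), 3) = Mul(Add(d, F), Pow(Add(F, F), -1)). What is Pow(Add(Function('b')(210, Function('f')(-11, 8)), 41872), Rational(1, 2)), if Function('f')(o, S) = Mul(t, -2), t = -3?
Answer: Pow(41887, Rational(1, 2)) ≈ 204.66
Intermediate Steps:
Function('f')(o, S) = 6 (Function('f')(o, S) = Mul(-3, -2) = 6)
Function('b')(d, F) = Add(-3, Mul(Rational(1, 2), Pow(F, -1), Add(F, d))) (Function('b')(d, F) = Add(-3, Mul(Add(d, F), Pow(Add(F, F), -1))) = Add(-3, Mul(Add(F, d), Pow(Mul(2, F), -1))) = Add(-3, Mul(Add(F, d), Mul(Rational(1, 2), Pow(F, -1)))) = Add(-3, Mul(Rational(1, 2), Pow(F, -1), Add(F, d))))
Pow(Add(Function('b')(210, Function('f')(-11, 8)), 41872), Rational(1, 2)) = Pow(Add(Mul(Rational(1, 2), Pow(6, -1), Add(210, Mul(-5, 6))), 41872), Rational(1, 2)) = Pow(Add(Mul(Rational(1, 2), Rational(1, 6), Add(210, -30)), 41872), Rational(1, 2)) = Pow(Add(Mul(Rational(1, 2), Rational(1, 6), 180), 41872), Rational(1, 2)) = Pow(Add(15, 41872), Rational(1, 2)) = Pow(41887, Rational(1, 2))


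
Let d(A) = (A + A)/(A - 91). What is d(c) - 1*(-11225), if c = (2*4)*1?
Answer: 931659/83 ≈ 11225.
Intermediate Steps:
c = 8 (c = 8*1 = 8)
d(A) = 2*A/(-91 + A) (d(A) = (2*A)/(-91 + A) = 2*A/(-91 + A))
d(c) - 1*(-11225) = 2*8/(-91 + 8) - 1*(-11225) = 2*8/(-83) + 11225 = 2*8*(-1/83) + 11225 = -16/83 + 11225 = 931659/83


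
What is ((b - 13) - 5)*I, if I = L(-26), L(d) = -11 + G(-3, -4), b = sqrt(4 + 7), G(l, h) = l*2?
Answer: 306 - 17*sqrt(11) ≈ 249.62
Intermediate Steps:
G(l, h) = 2*l
b = sqrt(11) ≈ 3.3166
L(d) = -17 (L(d) = -11 + 2*(-3) = -11 - 6 = -17)
I = -17
((b - 13) - 5)*I = ((sqrt(11) - 13) - 5)*(-17) = ((-13 + sqrt(11)) - 5)*(-17) = (-18 + sqrt(11))*(-17) = 306 - 17*sqrt(11)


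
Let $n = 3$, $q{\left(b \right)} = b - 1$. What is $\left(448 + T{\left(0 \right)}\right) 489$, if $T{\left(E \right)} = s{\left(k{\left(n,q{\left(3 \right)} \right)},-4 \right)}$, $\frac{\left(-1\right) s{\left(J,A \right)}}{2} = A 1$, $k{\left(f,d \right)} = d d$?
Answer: $222984$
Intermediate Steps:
$q{\left(b \right)} = -1 + b$ ($q{\left(b \right)} = b - 1 = -1 + b$)
$k{\left(f,d \right)} = d^{2}$
$s{\left(J,A \right)} = - 2 A$ ($s{\left(J,A \right)} = - 2 A 1 = - 2 A$)
$T{\left(E \right)} = 8$ ($T{\left(E \right)} = \left(-2\right) \left(-4\right) = 8$)
$\left(448 + T{\left(0 \right)}\right) 489 = \left(448 + 8\right) 489 = 456 \cdot 489 = 222984$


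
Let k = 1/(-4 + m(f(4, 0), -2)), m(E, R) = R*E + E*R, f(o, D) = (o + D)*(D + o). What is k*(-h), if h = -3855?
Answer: -3855/68 ≈ -56.691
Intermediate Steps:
f(o, D) = (D + o)² (f(o, D) = (D + o)*(D + o) = (D + o)²)
m(E, R) = 2*E*R (m(E, R) = E*R + E*R = 2*E*R)
k = -1/68 (k = 1/(-4 + 2*(0 + 4)²*(-2)) = 1/(-4 + 2*4²*(-2)) = 1/(-4 + 2*16*(-2)) = 1/(-4 - 64) = 1/(-68) = -1/68 ≈ -0.014706)
k*(-h) = -(-1)*(-3855)/68 = -1/68*3855 = -3855/68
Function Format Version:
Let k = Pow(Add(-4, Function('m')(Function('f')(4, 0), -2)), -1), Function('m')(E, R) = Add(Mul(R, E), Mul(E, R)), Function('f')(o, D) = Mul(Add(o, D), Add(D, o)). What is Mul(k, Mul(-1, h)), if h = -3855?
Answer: Rational(-3855, 68) ≈ -56.691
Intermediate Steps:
Function('f')(o, D) = Pow(Add(D, o), 2) (Function('f')(o, D) = Mul(Add(D, o), Add(D, o)) = Pow(Add(D, o), 2))
Function('m')(E, R) = Mul(2, E, R) (Function('m')(E, R) = Add(Mul(E, R), Mul(E, R)) = Mul(2, E, R))
k = Rational(-1, 68) (k = Pow(Add(-4, Mul(2, Pow(Add(0, 4), 2), -2)), -1) = Pow(Add(-4, Mul(2, Pow(4, 2), -2)), -1) = Pow(Add(-4, Mul(2, 16, -2)), -1) = Pow(Add(-4, -64), -1) = Pow(-68, -1) = Rational(-1, 68) ≈ -0.014706)
Mul(k, Mul(-1, h)) = Mul(Rational(-1, 68), Mul(-1, -3855)) = Mul(Rational(-1, 68), 3855) = Rational(-3855, 68)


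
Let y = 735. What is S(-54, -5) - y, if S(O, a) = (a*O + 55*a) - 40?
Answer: -780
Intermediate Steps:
S(O, a) = -40 + 55*a + O*a (S(O, a) = (O*a + 55*a) - 40 = (55*a + O*a) - 40 = -40 + 55*a + O*a)
S(-54, -5) - y = (-40 + 55*(-5) - 54*(-5)) - 1*735 = (-40 - 275 + 270) - 735 = -45 - 735 = -780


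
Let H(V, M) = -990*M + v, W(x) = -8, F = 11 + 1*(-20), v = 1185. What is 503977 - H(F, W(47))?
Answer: 494872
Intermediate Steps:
F = -9 (F = 11 - 20 = -9)
H(V, M) = 1185 - 990*M (H(V, M) = -990*M + 1185 = 1185 - 990*M)
503977 - H(F, W(47)) = 503977 - (1185 - 990*(-8)) = 503977 - (1185 + 7920) = 503977 - 1*9105 = 503977 - 9105 = 494872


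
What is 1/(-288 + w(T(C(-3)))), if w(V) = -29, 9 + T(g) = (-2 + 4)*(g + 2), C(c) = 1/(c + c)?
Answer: -1/317 ≈ -0.0031546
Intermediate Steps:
C(c) = 1/(2*c)
T(g) = -5 + 2*g (T(g) = -9 + (-2 + 4)*(g + 2) = -9 + 2*(2 + g) = -9 + (4 + 2*g) = -5 + 2*g)
1/(-288 + w(T(C(-3)))) = 1/(-288 - 29) = 1/(-317) = -1/317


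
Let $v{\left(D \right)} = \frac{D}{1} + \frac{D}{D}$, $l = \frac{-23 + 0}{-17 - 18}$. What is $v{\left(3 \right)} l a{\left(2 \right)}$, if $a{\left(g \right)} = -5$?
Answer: $- \frac{92}{7} \approx -13.143$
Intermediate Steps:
$l = \frac{23}{35}$ ($l = - \frac{23}{-35} = \left(-23\right) \left(- \frac{1}{35}\right) = \frac{23}{35} \approx 0.65714$)
$v{\left(D \right)} = 1 + D$ ($v{\left(D \right)} = D 1 + 1 = D + 1 = 1 + D$)
$v{\left(3 \right)} l a{\left(2 \right)} = \left(1 + 3\right) \frac{23}{35} \left(-5\right) = 4 \cdot \frac{23}{35} \left(-5\right) = \frac{92}{35} \left(-5\right) = - \frac{92}{7}$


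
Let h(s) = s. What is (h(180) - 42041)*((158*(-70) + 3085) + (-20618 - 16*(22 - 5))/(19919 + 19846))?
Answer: 2655216145933/7953 ≈ 3.3386e+8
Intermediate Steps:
(h(180) - 42041)*((158*(-70) + 3085) + (-20618 - 16*(22 - 5))/(19919 + 19846)) = (180 - 42041)*((158*(-70) + 3085) + (-20618 - 16*(22 - 5))/(19919 + 19846)) = -41861*((-11060 + 3085) + (-20618 - 16*17)/39765) = -41861*(-7975 + (-20618 - 272)*(1/39765)) = -41861*(-7975 - 20890*1/39765) = -41861*(-7975 - 4178/7953) = -41861*(-63429353/7953) = 2655216145933/7953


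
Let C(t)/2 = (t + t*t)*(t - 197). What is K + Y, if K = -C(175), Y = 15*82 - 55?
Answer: 1356375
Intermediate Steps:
C(t) = 2*(-197 + t)*(t + t**2) (C(t) = 2*((t + t*t)*(t - 197)) = 2*((t + t**2)*(-197 + t)) = 2*((-197 + t)*(t + t**2)) = 2*(-197 + t)*(t + t**2))
Y = 1175 (Y = 1230 - 55 = 1175)
K = 1355200 (K = -2*175*(-197 + 175**2 - 196*175) = -2*175*(-197 + 30625 - 34300) = -2*175*(-3872) = -1*(-1355200) = 1355200)
K + Y = 1355200 + 1175 = 1356375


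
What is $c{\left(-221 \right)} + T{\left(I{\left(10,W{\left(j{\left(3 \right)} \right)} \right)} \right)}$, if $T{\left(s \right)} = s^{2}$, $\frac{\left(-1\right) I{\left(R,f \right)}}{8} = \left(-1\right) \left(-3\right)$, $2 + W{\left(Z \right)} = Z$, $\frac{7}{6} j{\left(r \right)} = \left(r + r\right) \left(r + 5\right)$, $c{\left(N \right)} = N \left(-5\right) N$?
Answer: $-243629$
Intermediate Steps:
$c{\left(N \right)} = - 5 N^{2}$ ($c{\left(N \right)} = - 5 N N = - 5 N^{2}$)
$j{\left(r \right)} = \frac{12 r \left(5 + r\right)}{7}$ ($j{\left(r \right)} = \frac{6 \left(r + r\right) \left(r + 5\right)}{7} = \frac{6 \cdot 2 r \left(5 + r\right)}{7} = \frac{12 r \left(5 + r\right)}{7}$)
$W{\left(Z \right)} = -2 + Z$
$I{\left(R,f \right)} = -24$ ($I{\left(R,f \right)} = - 8 \left(\left(-1\right) \left(-3\right)\right) = \left(-8\right) 3 = -24$)
$c{\left(-221 \right)} + T{\left(I{\left(10,W{\left(j{\left(3 \right)} \right)} \right)} \right)} = - 5 \left(-221\right)^{2} + \left(-24\right)^{2} = \left(-5\right) 48841 + 576 = -244205 + 576 = -243629$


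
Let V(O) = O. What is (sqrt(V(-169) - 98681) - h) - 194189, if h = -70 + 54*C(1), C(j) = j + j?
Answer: -194227 + 5*I*sqrt(3954) ≈ -1.9423e+5 + 314.4*I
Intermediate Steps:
C(j) = 2*j
h = 38 (h = -70 + 54*(2*1) = -70 + 54*2 = -70 + 108 = 38)
(sqrt(V(-169) - 98681) - h) - 194189 = (sqrt(-169 - 98681) - 1*38) - 194189 = (sqrt(-98850) - 38) - 194189 = (5*I*sqrt(3954) - 38) - 194189 = (-38 + 5*I*sqrt(3954)) - 194189 = -194227 + 5*I*sqrt(3954)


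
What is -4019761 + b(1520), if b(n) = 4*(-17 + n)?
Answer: -4013749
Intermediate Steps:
b(n) = -68 + 4*n
-4019761 + b(1520) = -4019761 + (-68 + 4*1520) = -4019761 + (-68 + 6080) = -4019761 + 6012 = -4013749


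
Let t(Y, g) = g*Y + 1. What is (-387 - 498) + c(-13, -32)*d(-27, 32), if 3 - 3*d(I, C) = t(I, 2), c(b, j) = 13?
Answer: -1927/3 ≈ -642.33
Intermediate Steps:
t(Y, g) = 1 + Y*g (t(Y, g) = Y*g + 1 = 1 + Y*g)
d(I, C) = ⅔ - 2*I/3 (d(I, C) = 1 - (1 + I*2)/3 = 1 - (1 + 2*I)/3 = 1 + (-⅓ - 2*I/3) = ⅔ - 2*I/3)
(-387 - 498) + c(-13, -32)*d(-27, 32) = (-387 - 498) + 13*(⅔ - ⅔*(-27)) = -885 + 13*(⅔ + 18) = -885 + 13*(56/3) = -885 + 728/3 = -1927/3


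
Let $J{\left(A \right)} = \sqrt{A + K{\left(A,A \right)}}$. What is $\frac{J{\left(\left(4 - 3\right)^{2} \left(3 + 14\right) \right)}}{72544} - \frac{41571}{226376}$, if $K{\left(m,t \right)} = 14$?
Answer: $- \frac{41571}{226376} + \frac{\sqrt{31}}{72544} \approx -0.18356$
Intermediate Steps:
$J{\left(A \right)} = \sqrt{14 + A}$ ($J{\left(A \right)} = \sqrt{A + 14} = \sqrt{14 + A}$)
$\frac{J{\left(\left(4 - 3\right)^{2} \left(3 + 14\right) \right)}}{72544} - \frac{41571}{226376} = \frac{\sqrt{14 + \left(4 - 3\right)^{2} \left(3 + 14\right)}}{72544} - \frac{41571}{226376} = \sqrt{14 + 1^{2} \cdot 17} \cdot \frac{1}{72544} - \frac{41571}{226376} = \sqrt{14 + 1 \cdot 17} \cdot \frac{1}{72544} - \frac{41571}{226376} = \sqrt{14 + 17} \cdot \frac{1}{72544} - \frac{41571}{226376} = \sqrt{31} \cdot \frac{1}{72544} - \frac{41571}{226376} = \frac{\sqrt{31}}{72544} - \frac{41571}{226376} = - \frac{41571}{226376} + \frac{\sqrt{31}}{72544}$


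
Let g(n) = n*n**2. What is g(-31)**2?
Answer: 887503681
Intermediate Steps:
g(n) = n**3
g(-31)**2 = ((-31)**3)**2 = (-29791)**2 = 887503681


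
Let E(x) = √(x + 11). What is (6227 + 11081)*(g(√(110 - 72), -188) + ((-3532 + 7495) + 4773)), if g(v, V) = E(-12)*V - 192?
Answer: 147879552 - 3253904*I ≈ 1.4788e+8 - 3.2539e+6*I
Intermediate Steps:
E(x) = √(11 + x)
g(v, V) = -192 + I*V (g(v, V) = √(11 - 12)*V - 192 = √(-1)*V - 192 = I*V - 192 = -192 + I*V)
(6227 + 11081)*(g(√(110 - 72), -188) + ((-3532 + 7495) + 4773)) = (6227 + 11081)*((-192 + I*(-188)) + ((-3532 + 7495) + 4773)) = 17308*((-192 - 188*I) + (3963 + 4773)) = 17308*((-192 - 188*I) + 8736) = 17308*(8544 - 188*I) = 147879552 - 3253904*I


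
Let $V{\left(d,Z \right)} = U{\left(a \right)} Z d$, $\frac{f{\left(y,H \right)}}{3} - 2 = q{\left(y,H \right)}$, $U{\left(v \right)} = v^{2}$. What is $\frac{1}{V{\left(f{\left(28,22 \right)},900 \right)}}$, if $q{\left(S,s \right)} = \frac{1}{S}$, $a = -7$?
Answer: $\frac{1}{269325} \approx 3.713 \cdot 10^{-6}$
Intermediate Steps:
$f{\left(y,H \right)} = 6 + \frac{3}{y}$
$V{\left(d,Z \right)} = 49 Z d$ ($V{\left(d,Z \right)} = \left(-7\right)^{2} Z d = 49 Z d$)
$\frac{1}{V{\left(f{\left(28,22 \right)},900 \right)}} = \frac{1}{49 \cdot 900 \left(6 + \frac{3}{28}\right)} = \frac{1}{49 \cdot 900 \cdot \frac{171}{28}} = \frac{1}{269325}$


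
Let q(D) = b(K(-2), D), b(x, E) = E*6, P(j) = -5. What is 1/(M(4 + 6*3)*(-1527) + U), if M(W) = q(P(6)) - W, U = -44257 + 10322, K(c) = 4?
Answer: 1/45469 ≈ 2.1993e-5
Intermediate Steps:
U = -33935
b(x, E) = 6*E
q(D) = 6*D
M(W) = -30 - W (M(W) = 6*(-5) - W = -30 - W)
1/(M(4 + 6*3)*(-1527) + U) = 1/((-30 - (4 + 6*3))*(-1527) - 33935) = 1/((-30 - (4 + 18))*(-1527) - 33935) = 1/((-30 - 1*22)*(-1527) - 33935) = 1/((-30 - 22)*(-1527) - 33935) = 1/(-52*(-1527) - 33935) = 1/(79404 - 33935) = 1/45469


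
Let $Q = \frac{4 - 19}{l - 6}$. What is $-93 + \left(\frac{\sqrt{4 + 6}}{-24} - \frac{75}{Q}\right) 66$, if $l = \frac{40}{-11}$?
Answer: $-3273 - \frac{11 \sqrt{10}}{4} \approx -3281.7$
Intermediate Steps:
$l = - \frac{40}{11}$ ($l = 40 \left(- \frac{1}{11}\right) = - \frac{40}{11} \approx -3.6364$)
$Q = \frac{165}{106}$ ($Q = \frac{4 - 19}{- \frac{40}{11} - 6} = - \frac{15}{- \frac{106}{11}} = \left(-15\right) \left(- \frac{11}{106}\right) = \frac{165}{106} \approx 1.5566$)
$-93 + \left(\frac{\sqrt{4 + 6}}{-24} - \frac{75}{Q}\right) 66 = -93 + \left(\frac{\sqrt{4 + 6}}{-24} - \frac{75}{\frac{165}{106}}\right) 66 = -93 + \left(\sqrt{10} \left(- \frac{1}{24}\right) - \frac{530}{11}\right) 66 = -93 + \left(- \frac{\sqrt{10}}{24} - \frac{530}{11}\right) 66 = -93 + \left(- \frac{530}{11} - \frac{\sqrt{10}}{24}\right) 66 = -93 - \left(3180 + \frac{11 \sqrt{10}}{4}\right) = -3273 - \frac{11 \sqrt{10}}{4}$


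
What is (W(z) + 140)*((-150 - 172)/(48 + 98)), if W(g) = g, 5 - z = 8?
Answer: -22057/73 ≈ -302.15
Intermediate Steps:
z = -3 (z = 5 - 1*8 = 5 - 8 = -3)
(W(z) + 140)*((-150 - 172)/(48 + 98)) = (-3 + 140)*((-150 - 172)/(48 + 98)) = 137*(-322/146) = 137*(-322*1/146) = 137*(-161/73) = -22057/73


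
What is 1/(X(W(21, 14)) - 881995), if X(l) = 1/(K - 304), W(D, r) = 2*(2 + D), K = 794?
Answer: -490/432177549 ≈ -1.1338e-6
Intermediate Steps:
W(D, r) = 4 + 2*D
X(l) = 1/490 (X(l) = 1/(794 - 304) = 1/490)
1/(X(W(21, 14)) - 881995) = 1/(1/490 - 881995) = 1/(-432177549/490) = -490/432177549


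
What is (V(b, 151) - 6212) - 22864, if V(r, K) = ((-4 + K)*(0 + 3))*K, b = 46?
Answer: 37515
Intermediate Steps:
V(r, K) = K*(-12 + 3*K) (V(r, K) = ((-4 + K)*3)*K = (-12 + 3*K)*K = K*(-12 + 3*K))
(V(b, 151) - 6212) - 22864 = (3*151*(-4 + 151) - 6212) - 22864 = (3*151*147 - 6212) - 22864 = (66591 - 6212) - 22864 = 60379 - 22864 = 37515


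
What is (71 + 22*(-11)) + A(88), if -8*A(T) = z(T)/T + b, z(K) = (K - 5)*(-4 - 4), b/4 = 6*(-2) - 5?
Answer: -14217/88 ≈ -161.56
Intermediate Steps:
b = -68 (b = 4*(6*(-2) - 5) = 4*(-12 - 5) = 4*(-17) = -68)
z(K) = 40 - 8*K (z(K) = (-5 + K)*(-8) = 40 - 8*K)
A(T) = 17/2 - (40 - 8*T)/(8*T) (A(T) = -((40 - 8*T)/T - 68)/8 = -(-68 + (40 - 8*T)/T)/8 = 17/2 - (40 - 8*T)/(8*T))
(71 + 22*(-11)) + A(88) = (71 + 22*(-11)) + (19/2 - 5/88) = (71 - 242) + (19/2 - 5*1/88) = -171 + (19/2 - 5/88) = -171 + 831/88 = -14217/88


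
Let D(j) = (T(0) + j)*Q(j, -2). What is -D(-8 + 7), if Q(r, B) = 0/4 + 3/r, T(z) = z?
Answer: -3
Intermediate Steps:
Q(r, B) = 3/r (Q(r, B) = 0*(¼) + 3/r = 0 + 3/r = 3/r)
D(j) = 3 (D(j) = (0 + j)*(3/j) = j*(3/j) = 3)
-D(-8 + 7) = -1*3 = -3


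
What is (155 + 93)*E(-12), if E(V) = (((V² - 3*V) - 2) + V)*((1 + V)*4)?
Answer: -1811392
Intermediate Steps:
E(V) = (4 + 4*V)*(-2 + V² - 2*V) (E(V) = ((-2 + V² - 3*V) + V)*(4 + 4*V) = (-2 + V² - 2*V)*(4 + 4*V) = (4 + 4*V)*(-2 + V² - 2*V))
(155 + 93)*E(-12) = (155 + 93)*(-8 - 16*(-12) - 4*(-12)² + 4*(-12)³) = 248*(-8 + 192 - 4*144 + 4*(-1728)) = 248*(-8 + 192 - 576 - 6912) = 248*(-7304) = -1811392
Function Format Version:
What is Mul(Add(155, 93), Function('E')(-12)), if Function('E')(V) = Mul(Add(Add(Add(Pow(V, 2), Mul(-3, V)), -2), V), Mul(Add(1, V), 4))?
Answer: -1811392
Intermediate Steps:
Function('E')(V) = Mul(Add(4, Mul(4, V)), Add(-2, Pow(V, 2), Mul(-2, V))) (Function('E')(V) = Mul(Add(Add(-2, Pow(V, 2), Mul(-3, V)), V), Add(4, Mul(4, V))) = Mul(Add(-2, Pow(V, 2), Mul(-2, V)), Add(4, Mul(4, V))) = Mul(Add(4, Mul(4, V)), Add(-2, Pow(V, 2), Mul(-2, V))))
Mul(Add(155, 93), Function('E')(-12)) = Mul(Add(155, 93), Add(-8, Mul(-16, -12), Mul(-4, Pow(-12, 2)), Mul(4, Pow(-12, 3)))) = Mul(248, Add(-8, 192, Mul(-4, 144), Mul(4, -1728))) = Mul(248, Add(-8, 192, -576, -6912)) = Mul(248, -7304) = -1811392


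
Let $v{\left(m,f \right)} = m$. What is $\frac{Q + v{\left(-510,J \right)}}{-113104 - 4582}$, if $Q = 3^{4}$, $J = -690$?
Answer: $\frac{429}{117686} \approx 0.0036453$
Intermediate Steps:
$Q = 81$
$\frac{Q + v{\left(-510,J \right)}}{-113104 - 4582} = \frac{81 - 510}{-113104 - 4582} = - \frac{429}{-117686} = \left(-429\right) \left(- \frac{1}{117686}\right) = \frac{429}{117686}$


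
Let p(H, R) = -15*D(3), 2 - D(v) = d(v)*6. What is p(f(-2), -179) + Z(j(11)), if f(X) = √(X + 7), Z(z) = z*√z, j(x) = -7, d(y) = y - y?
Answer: -30 - 7*I*√7 ≈ -30.0 - 18.52*I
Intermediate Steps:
d(y) = 0
D(v) = 2 (D(v) = 2 - 0*6 = 2 - 1*0 = 2 + 0 = 2)
Z(z) = z^(3/2)
f(X) = √(7 + X)
p(H, R) = -30 (p(H, R) = -15*2 = -30)
p(f(-2), -179) + Z(j(11)) = -30 + (-7)^(3/2) = -30 - 7*I*√7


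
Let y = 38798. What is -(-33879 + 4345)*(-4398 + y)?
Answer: 1015969600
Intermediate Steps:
-(-33879 + 4345)*(-4398 + y) = -(-33879 + 4345)*(-4398 + 38798) = -(-29534)*34400 = -1*(-1015969600) = 1015969600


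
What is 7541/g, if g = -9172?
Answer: -7541/9172 ≈ -0.82218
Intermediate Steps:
7541/g = 7541/(-9172) = 7541*(-1/9172) = -7541/9172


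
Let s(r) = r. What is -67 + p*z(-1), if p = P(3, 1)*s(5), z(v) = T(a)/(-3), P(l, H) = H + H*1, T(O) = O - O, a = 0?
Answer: -67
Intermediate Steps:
T(O) = 0
P(l, H) = 2*H (P(l, H) = H + H = 2*H)
z(v) = 0 (z(v) = 0/(-3) = 0*(-1/3) = 0)
p = 10 (p = (2*1)*5 = 2*5 = 10)
-67 + p*z(-1) = -67 + 10*0 = -67 + 0 = -67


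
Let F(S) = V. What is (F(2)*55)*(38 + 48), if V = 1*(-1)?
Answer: -4730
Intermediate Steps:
V = -1
F(S) = -1
(F(2)*55)*(38 + 48) = (-1*55)*(38 + 48) = -55*86 = -4730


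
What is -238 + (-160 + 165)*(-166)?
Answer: -1068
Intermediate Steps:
-238 + (-160 + 165)*(-166) = -238 + 5*(-166) = -238 - 830 = -1068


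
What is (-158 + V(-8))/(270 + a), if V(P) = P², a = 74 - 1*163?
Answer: -94/181 ≈ -0.51934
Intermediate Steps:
a = -89 (a = 74 - 163 = -89)
(-158 + V(-8))/(270 + a) = (-158 + (-8)²)/(270 - 89) = (-158 + 64)/181 = -94*1/181 = -94/181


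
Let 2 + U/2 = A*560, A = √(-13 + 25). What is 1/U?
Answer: 1/3763196 + 140*√3/940799 ≈ 0.00025801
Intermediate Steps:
A = 2*√3 (A = √12 = 2*√3 ≈ 3.4641)
U = -4 + 2240*√3 (U = -4 + 2*((2*√3)*560) = -4 + 2*(1120*√3) = -4 + 2240*√3 ≈ 3875.8)
1/U = 1/(-4 + 2240*√3)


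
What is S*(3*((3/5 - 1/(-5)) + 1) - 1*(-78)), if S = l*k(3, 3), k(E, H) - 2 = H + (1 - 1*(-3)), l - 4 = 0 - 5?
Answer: -3753/5 ≈ -750.60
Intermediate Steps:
l = -1 (l = 4 + (0 - 5) = 4 - 5 = -1)
k(E, H) = 6 + H (k(E, H) = 2 + (H + (1 - 1*(-3))) = 2 + (H + (1 + 3)) = 2 + (H + 4) = 2 + (4 + H) = 6 + H)
S = -9 (S = -(6 + 3) = -1*9 = -9)
S*(3*((3/5 - 1/(-5)) + 1) - 1*(-78)) = -9*(3*((3/5 - 1/(-5)) + 1) - 1*(-78)) = -9*(3*((3*(⅕) - 1*(-⅕)) + 1) + 78) = -9*(3*((⅗ + ⅕) + 1) + 78) = -9*(3*(⅘ + 1) + 78) = -9*(3*(9/5) + 78) = -9*(27/5 + 78) = -9*417/5 = -3753/5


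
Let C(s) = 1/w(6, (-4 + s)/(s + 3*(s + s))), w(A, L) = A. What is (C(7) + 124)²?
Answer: 555025/36 ≈ 15417.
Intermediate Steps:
C(s) = ⅙ (C(s) = 1/6 = ⅙)
(C(7) + 124)² = (⅙ + 124)² = (745/6)² = 555025/36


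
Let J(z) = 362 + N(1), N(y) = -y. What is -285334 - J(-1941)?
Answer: -285695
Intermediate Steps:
J(z) = 361 (J(z) = 362 - 1*1 = 362 - 1 = 361)
-285334 - J(-1941) = -285334 - 1*361 = -285334 - 361 = -285695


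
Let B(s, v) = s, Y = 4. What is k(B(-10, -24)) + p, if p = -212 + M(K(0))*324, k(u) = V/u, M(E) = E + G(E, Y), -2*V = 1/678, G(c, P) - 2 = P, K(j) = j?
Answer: 23485921/13560 ≈ 1732.0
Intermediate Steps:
G(c, P) = 2 + P
V = -1/1356 (V = -1/2/678 = -1/2*1/678 = -1/1356 ≈ -0.00073746)
M(E) = 6 + E (M(E) = E + (2 + 4) = E + 6 = 6 + E)
k(u) = -1/(1356*u)
p = 1732 (p = -212 + (6 + 0)*324 = -212 + 6*324 = -212 + 1944 = 1732)
k(B(-10, -24)) + p = -1/1356/(-10) + 1732 = -1/1356*(-1/10) + 1732 = 1/13560 + 1732 = 23485921/13560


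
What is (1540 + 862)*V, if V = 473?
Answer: 1136146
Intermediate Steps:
(1540 + 862)*V = (1540 + 862)*473 = 2402*473 = 1136146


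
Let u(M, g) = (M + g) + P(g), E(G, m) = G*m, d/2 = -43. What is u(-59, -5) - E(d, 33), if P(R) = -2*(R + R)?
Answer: 2794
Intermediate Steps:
d = -86 (d = 2*(-43) = -86)
P(R) = -4*R
u(M, g) = M - 3*g (u(M, g) = (M + g) - 4*g = M - 3*g)
u(-59, -5) - E(d, 33) = (-59 - 3*(-5)) - (-86)*33 = (-59 + 15) - 1*(-2838) = -44 + 2838 = 2794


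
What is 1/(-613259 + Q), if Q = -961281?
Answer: -1/1574540 ≈ -6.3511e-7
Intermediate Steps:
1/(-613259 + Q) = 1/(-613259 - 961281) = 1/(-1574540) = -1/1574540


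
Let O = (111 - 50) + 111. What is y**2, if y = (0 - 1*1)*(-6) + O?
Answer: 31684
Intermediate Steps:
O = 172 (O = 61 + 111 = 172)
y = 178 (y = (0 - 1*1)*(-6) + 172 = (0 - 1)*(-6) + 172 = -1*(-6) + 172 = 6 + 172 = 178)
y**2 = 178**2 = 31684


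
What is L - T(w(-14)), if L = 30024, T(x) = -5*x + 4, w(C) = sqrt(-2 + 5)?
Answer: 30020 + 5*sqrt(3) ≈ 30029.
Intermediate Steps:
w(C) = sqrt(3)
T(x) = 4 - 5*x
L - T(w(-14)) = 30024 - (4 - 5*sqrt(3)) = 30024 + (-4 + 5*sqrt(3)) = 30020 + 5*sqrt(3)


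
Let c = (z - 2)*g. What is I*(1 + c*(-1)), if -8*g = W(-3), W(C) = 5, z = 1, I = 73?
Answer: 219/8 ≈ 27.375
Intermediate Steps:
g = -5/8 (g = -1/8*5 = -5/8 ≈ -0.62500)
c = 5/8 (c = (1 - 2)*(-5/8) = -1*(-5/8) = 5/8 ≈ 0.62500)
I*(1 + c*(-1)) = 73*(1 + (5/8)*(-1)) = 73*(1 - 5/8) = 73*(3/8) = 219/8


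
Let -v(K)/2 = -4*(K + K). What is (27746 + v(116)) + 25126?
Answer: 54728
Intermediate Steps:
v(K) = 16*K (v(K) = -(-8)*(K + K) = -(-8)*2*K = -(-16)*K = 16*K)
(27746 + v(116)) + 25126 = (27746 + 16*116) + 25126 = (27746 + 1856) + 25126 = 29602 + 25126 = 54728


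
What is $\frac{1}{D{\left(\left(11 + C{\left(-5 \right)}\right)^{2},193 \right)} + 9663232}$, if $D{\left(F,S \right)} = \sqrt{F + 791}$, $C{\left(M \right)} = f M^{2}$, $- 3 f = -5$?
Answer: $\frac{86969088}{840402474140333} - \frac{3 \sqrt{32083}}{840402474140333} \approx 1.0348 \cdot 10^{-7}$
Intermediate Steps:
$f = \frac{5}{3}$ ($f = \left(- \frac{1}{3}\right) \left(-5\right) = \frac{5}{3} \approx 1.6667$)
$C{\left(M \right)} = \frac{5 M^{2}}{3}$
$D{\left(F,S \right)} = \sqrt{791 + F}$
$\frac{1}{D{\left(\left(11 + C{\left(-5 \right)}\right)^{2},193 \right)} + 9663232} = \frac{1}{\sqrt{791 + \left(11 + \frac{5 \left(-5\right)^{2}}{3}\right)^{2}} + 9663232} = \frac{1}{\sqrt{791 + \left(11 + \frac{5}{3} \cdot 25\right)^{2}} + 9663232} = \frac{1}{\sqrt{791 + \left(11 + \frac{125}{3}\right)^{2}} + 9663232} = \frac{1}{\sqrt{791 + \left(\frac{158}{3}\right)^{2}} + 9663232} = \frac{1}{\sqrt{791 + \frac{24964}{9}} + 9663232} = \frac{1}{\sqrt{\frac{32083}{9}} + 9663232} = \frac{1}{\frac{\sqrt{32083}}{3} + 9663232} = \frac{1}{9663232 + \frac{\sqrt{32083}}{3}}$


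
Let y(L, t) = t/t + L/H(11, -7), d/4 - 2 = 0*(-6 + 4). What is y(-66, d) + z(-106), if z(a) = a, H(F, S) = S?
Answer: -669/7 ≈ -95.571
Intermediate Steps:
d = 8 (d = 8 + 4*(0*(-6 + 4)) = 8 + 4*(0*(-2)) = 8 + 4*0 = 8 + 0 = 8)
y(L, t) = 1 - L/7 (y(L, t) = t/t + L/(-7) = 1 + L*(-1/7) = 1 - L/7)
y(-66, d) + z(-106) = (1 - 1/7*(-66)) - 106 = (1 + 66/7) - 106 = 73/7 - 106 = -669/7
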